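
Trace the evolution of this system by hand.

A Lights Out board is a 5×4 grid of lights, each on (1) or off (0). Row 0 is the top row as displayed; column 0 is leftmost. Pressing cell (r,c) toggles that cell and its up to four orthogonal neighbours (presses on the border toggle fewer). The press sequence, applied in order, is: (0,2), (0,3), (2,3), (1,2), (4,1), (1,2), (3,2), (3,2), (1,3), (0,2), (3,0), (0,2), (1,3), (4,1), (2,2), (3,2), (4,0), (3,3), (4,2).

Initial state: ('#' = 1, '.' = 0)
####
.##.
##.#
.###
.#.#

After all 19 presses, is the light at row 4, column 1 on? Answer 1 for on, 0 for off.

1

[0] ####
.##.
##.#
.###
.#.#
[1] #...
.#..
##.#
.###
.#.#
[2] #.##
.#.#
##.#
.###
.#.#
[3] #.##
.#..
###.
.##.
.#.#
[4] #..#
..##
##..
.##.
.#.#
[5] #..#
..##
##..
..#.
#.##
[6] #.##
.#..
###.
..#.
#.##
[7] #.##
.#..
##..
.#.#
#..#
[8] #.##
.#..
###.
..#.
#.##
[9] #.#.
.###
####
..#.
#.##
[10] ##.#
.#.#
####
..#.
#.##
[11] ##.#
.#.#
.###
###.
..##
[12] #.#.
.###
.###
###.
..##
[13] #.##
.#..
.##.
###.
..##
[14] #.##
.#..
.##.
#.#.
##.#
[15] #.##
.##.
...#
#...
##.#
[16] #.##
.##.
..##
####
####
[17] #.##
.##.
..##
.###
..##
[18] #.##
.##.
..#.
.#..
..#.
[19] #.##
.##.
..#.
.##.
.#.#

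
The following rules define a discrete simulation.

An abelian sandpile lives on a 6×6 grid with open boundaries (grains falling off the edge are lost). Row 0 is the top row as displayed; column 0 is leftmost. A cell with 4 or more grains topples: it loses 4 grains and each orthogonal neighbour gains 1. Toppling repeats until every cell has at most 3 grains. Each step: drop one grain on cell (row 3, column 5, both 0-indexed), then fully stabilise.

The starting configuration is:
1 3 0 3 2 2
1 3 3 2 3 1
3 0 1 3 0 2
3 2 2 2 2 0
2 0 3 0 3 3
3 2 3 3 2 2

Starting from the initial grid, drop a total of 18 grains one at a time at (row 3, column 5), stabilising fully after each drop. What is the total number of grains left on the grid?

[0] 1 3 0 3 2 2
1 3 3 2 3 1
3 0 1 3 0 2
3 2 2 2 2 0
2 0 3 0 3 3
3 2 3 3 2 2
[1] 1 3 0 3 2 2
1 3 3 2 3 1
3 0 1 3 0 2
3 2 2 2 2 1
2 0 3 0 3 3
3 2 3 3 2 2
[2] 1 3 0 3 2 2
1 3 3 2 3 1
3 0 1 3 0 2
3 2 2 2 2 2
2 0 3 0 3 3
3 2 3 3 2 2
[3] 1 3 0 3 2 2
1 3 3 2 3 1
3 0 1 3 0 2
3 2 2 2 2 3
2 0 3 0 3 3
3 2 3 3 2 2
[4] 1 3 0 3 2 2
1 3 3 2 3 1
3 0 1 3 1 3
3 2 2 3 0 2
2 0 3 1 1 1
3 2 3 3 3 3
[5] 1 3 0 3 2 2
1 3 3 2 3 1
3 0 1 3 1 3
3 2 2 3 0 3
2 0 3 1 1 1
3 2 3 3 3 3
[6] 1 3 0 3 2 2
1 3 3 2 3 2
3 0 1 3 2 0
3 2 2 3 1 1
2 0 3 1 1 2
3 2 3 3 3 3
[7] 1 3 0 3 2 2
1 3 3 2 3 2
3 0 1 3 2 0
3 2 2 3 1 2
2 0 3 1 1 2
3 2 3 3 3 3
[8] 1 3 0 3 2 2
1 3 3 2 3 2
3 0 1 3 2 0
3 2 2 3 1 3
2 0 3 1 1 2
3 2 3 3 3 3
[9] 1 3 0 3 2 2
1 3 3 2 3 2
3 0 1 3 2 1
3 2 2 3 2 0
2 0 3 1 1 3
3 2 3 3 3 3
[10] 1 3 0 3 2 2
1 3 3 2 3 2
3 0 1 3 2 1
3 2 2 3 2 1
2 0 3 1 1 3
3 2 3 3 3 3
[11] 1 3 0 3 2 2
1 3 3 2 3 2
3 0 1 3 2 1
3 2 2 3 2 2
2 0 3 1 1 3
3 2 3 3 3 3
[12] 1 3 0 3 2 2
1 3 3 2 3 2
3 0 1 3 2 1
3 2 2 3 2 3
2 0 3 1 1 3
3 2 3 3 3 3
[13] 1 3 0 3 2 2
1 3 3 2 3 2
3 0 1 3 2 2
3 2 3 3 3 1
2 1 0 3 3 1
3 3 1 1 1 1
[14] 1 3 0 3 2 2
1 3 3 2 3 2
3 0 1 3 2 2
3 2 3 3 3 2
2 1 0 3 3 1
3 3 1 1 1 1
[15] 1 3 0 3 2 2
1 3 3 2 3 2
3 0 1 3 2 2
3 2 3 3 3 3
2 1 0 3 3 1
3 3 1 1 1 1
[16] 2 0 3 1 1 0
2 1 2 2 3 1
3 2 0 3 2 1
3 3 1 3 3 2
2 1 2 1 1 3
3 3 1 2 2 1
[17] 2 0 3 1 1 0
2 1 2 2 3 1
3 2 0 3 2 1
3 3 1 3 3 3
2 1 2 1 1 3
3 3 1 2 2 1
[18] 2 0 3 2 2 0
2 1 3 0 1 2
3 2 1 2 1 3
3 3 2 1 2 2
2 1 2 2 3 0
3 3 1 2 2 2

66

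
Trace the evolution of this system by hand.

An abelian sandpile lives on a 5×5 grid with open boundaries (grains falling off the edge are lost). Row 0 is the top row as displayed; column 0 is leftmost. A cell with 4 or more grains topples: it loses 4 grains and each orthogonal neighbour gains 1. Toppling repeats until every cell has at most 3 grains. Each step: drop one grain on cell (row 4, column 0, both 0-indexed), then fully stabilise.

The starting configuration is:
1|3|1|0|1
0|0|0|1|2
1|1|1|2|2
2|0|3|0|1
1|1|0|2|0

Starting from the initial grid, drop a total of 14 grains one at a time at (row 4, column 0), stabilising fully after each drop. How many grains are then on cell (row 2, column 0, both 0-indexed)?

2

0) 1|3|1|0|1
0|0|0|1|2
1|1|1|2|2
2|0|3|0|1
1|1|0|2|0
1) 1|3|1|0|1
0|0|0|1|2
1|1|1|2|2
2|0|3|0|1
2|1|0|2|0
2) 1|3|1|0|1
0|0|0|1|2
1|1|1|2|2
2|0|3|0|1
3|1|0|2|0
3) 1|3|1|0|1
0|0|0|1|2
1|1|1|2|2
3|0|3|0|1
0|2|0|2|0
4) 1|3|1|0|1
0|0|0|1|2
1|1|1|2|2
3|0|3|0|1
1|2|0|2|0
5) 1|3|1|0|1
0|0|0|1|2
1|1|1|2|2
3|0|3|0|1
2|2|0|2|0
6) 1|3|1|0|1
0|0|0|1|2
1|1|1|2|2
3|0|3|0|1
3|2|0|2|0
7) 1|3|1|0|1
0|0|0|1|2
2|1|1|2|2
0|1|3|0|1
1|3|0|2|0
8) 1|3|1|0|1
0|0|0|1|2
2|1|1|2|2
0|1|3|0|1
2|3|0|2|0
9) 1|3|1|0|1
0|0|0|1|2
2|1|1|2|2
0|1|3|0|1
3|3|0|2|0
10) 1|3|1|0|1
0|0|0|1|2
2|1|1|2|2
1|2|3|0|1
1|0|1|2|0
11) 1|3|1|0|1
0|0|0|1|2
2|1|1|2|2
1|2|3|0|1
2|0|1|2|0
12) 1|3|1|0|1
0|0|0|1|2
2|1|1|2|2
1|2|3|0|1
3|0|1|2|0
13) 1|3|1|0|1
0|0|0|1|2
2|1|1|2|2
2|2|3|0|1
0|1|1|2|0
14) 1|3|1|0|1
0|0|0|1|2
2|1|1|2|2
2|2|3|0|1
1|1|1|2|0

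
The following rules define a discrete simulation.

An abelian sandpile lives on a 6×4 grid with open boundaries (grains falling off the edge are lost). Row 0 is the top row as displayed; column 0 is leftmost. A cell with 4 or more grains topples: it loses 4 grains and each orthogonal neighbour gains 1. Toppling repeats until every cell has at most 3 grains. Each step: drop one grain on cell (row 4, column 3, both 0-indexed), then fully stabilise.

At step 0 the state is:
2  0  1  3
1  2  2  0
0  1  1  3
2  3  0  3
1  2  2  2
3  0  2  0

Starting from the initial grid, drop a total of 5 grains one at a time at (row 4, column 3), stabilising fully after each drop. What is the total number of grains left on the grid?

37

step 0: 2  0  1  3
1  2  2  0
0  1  1  3
2  3  0  3
1  2  2  2
3  0  2  0
step 1: 2  0  1  3
1  2  2  0
0  1  1  3
2  3  0  3
1  2  2  3
3  0  2  0
step 2: 2  0  1  3
1  2  2  1
0  1  2  0
2  3  1  1
1  2  3  1
3  0  2  1
step 3: 2  0  1  3
1  2  2  1
0  1  2  0
2  3  1  1
1  2  3  2
3  0  2  1
step 4: 2  0  1  3
1  2  2  1
0  1  2  0
2  3  1  1
1  2  3  3
3  0  2  1
step 5: 2  0  1  3
1  2  2  1
0  1  2  0
2  3  2  2
1  3  0  1
3  0  3  2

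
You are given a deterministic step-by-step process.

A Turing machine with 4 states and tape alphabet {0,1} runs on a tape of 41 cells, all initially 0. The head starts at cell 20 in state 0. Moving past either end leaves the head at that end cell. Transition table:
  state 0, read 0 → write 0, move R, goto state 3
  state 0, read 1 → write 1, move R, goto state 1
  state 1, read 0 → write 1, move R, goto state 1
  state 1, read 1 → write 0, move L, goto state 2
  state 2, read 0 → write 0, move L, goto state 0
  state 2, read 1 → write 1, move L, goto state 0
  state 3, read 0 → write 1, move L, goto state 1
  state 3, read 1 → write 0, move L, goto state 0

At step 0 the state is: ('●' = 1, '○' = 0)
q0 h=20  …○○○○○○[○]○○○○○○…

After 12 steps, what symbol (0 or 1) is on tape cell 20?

0

k=0  q0 h=20  …○○○○○○[○]○○○○○○…
k=1  q3 h=21  …○○○○○○[○]○○○○○○…
k=2  q1 h=20  …○○○○○○[○]●○○○○○…
k=3  q1 h=21  …○○○○○●[●]○○○○○○…
k=4  q2 h=20  …○○○○○○[●]○○○○○○…
k=5  q0 h=19  …○○○○○○[○]●○○○○○…
k=6  q3 h=20  …○○○○○○[●]○○○○○○…
k=7  q0 h=19  …○○○○○○[○]○○○○○○…
k=8  q3 h=20  …○○○○○○[○]○○○○○○…
k=9  q1 h=19  …○○○○○○[○]●○○○○○…
k=10  q1 h=20  …○○○○○●[●]○○○○○○…
k=11  q2 h=19  …○○○○○○[●]○○○○○○…
k=12  q0 h=18  …○○○○○○[○]●○○○○○…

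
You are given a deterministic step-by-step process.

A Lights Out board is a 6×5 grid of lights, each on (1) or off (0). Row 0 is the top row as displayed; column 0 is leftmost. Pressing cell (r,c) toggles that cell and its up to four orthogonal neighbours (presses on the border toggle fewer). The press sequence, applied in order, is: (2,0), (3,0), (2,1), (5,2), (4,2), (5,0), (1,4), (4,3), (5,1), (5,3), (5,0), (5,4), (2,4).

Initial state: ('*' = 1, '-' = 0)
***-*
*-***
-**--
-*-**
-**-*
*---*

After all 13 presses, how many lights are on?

16

[0] ***-*
*-***
-**--
-*-**
-**-*
*---*
[1] ***-*
--***
*-*--
**-**
-**-*
*---*
[2] ***-*
--***
--*--
---**
***-*
*---*
[3] ***-*
-****
**---
-*-**
***-*
*---*
[4] ***-*
-****
**---
-*-**
**--*
*****
[5] ***-*
-****
**---
-****
*-***
**-**
[6] ***-*
-****
**---
-****
--***
---**
[7] ***--
-**--
**--*
-****
--***
---**
[8] ***--
-**--
**--*
-**-*
-----
----*
[9] ***--
-**--
**--*
-**-*
-*---
***-*
[10] ***--
-**--
**--*
-**-*
-*-*-
**-*-
[11] ***--
-**--
**--*
-**-*
**-*-
---*-
[12] ***--
-**--
**--*
-**-*
**-**
----*
[13] ***--
-**-*
**-*-
-**--
**-**
----*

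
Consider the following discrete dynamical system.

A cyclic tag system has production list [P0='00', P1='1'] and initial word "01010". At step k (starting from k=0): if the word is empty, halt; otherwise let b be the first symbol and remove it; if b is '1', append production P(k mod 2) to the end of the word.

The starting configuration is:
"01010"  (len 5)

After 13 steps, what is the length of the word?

0

0) "01010"  (len 5)
1) "1010"  (len 4)
2) "0101"  (len 4)
3) "101"  (len 3)
4) "011"  (len 3)
5) "11"  (len 2)
6) "11"  (len 2)
7) "100"  (len 3)
8) "001"  (len 3)
9) "01"  (len 2)
10) "1"  (len 1)
11) "00"  (len 2)
12) "0"  (len 1)
13) (halted — word empty)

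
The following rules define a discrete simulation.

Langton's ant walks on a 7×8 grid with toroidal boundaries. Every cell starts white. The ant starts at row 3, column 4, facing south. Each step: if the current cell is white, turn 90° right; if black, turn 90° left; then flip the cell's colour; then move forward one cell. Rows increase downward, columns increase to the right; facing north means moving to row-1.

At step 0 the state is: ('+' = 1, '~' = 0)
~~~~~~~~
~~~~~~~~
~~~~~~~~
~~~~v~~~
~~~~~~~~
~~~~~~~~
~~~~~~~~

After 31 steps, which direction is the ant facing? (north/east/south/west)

east

0) ~~~~~~~~
~~~~~~~~
~~~~~~~~
~~~~v~~~
~~~~~~~~
~~~~~~~~
~~~~~~~~
1) ~~~~~~~~
~~~~~~~~
~~~~~~~~
~~~<+~~~
~~~~~~~~
~~~~~~~~
~~~~~~~~
2) ~~~~~~~~
~~~~~~~~
~~~^~~~~
~~~++~~~
~~~~~~~~
~~~~~~~~
~~~~~~~~
3) ~~~~~~~~
~~~~~~~~
~~~+>~~~
~~~++~~~
~~~~~~~~
~~~~~~~~
~~~~~~~~
4) ~~~~~~~~
~~~~~~~~
~~~++~~~
~~~+v~~~
~~~~~~~~
~~~~~~~~
~~~~~~~~
5) ~~~~~~~~
~~~~~~~~
~~~++~~~
~~~+~>~~
~~~~~~~~
~~~~~~~~
~~~~~~~~
6) ~~~~~~~~
~~~~~~~~
~~~++~~~
~~~+~+~~
~~~~~v~~
~~~~~~~~
~~~~~~~~
7) ~~~~~~~~
~~~~~~~~
~~~++~~~
~~~+~+~~
~~~~<+~~
~~~~~~~~
~~~~~~~~
8) ~~~~~~~~
~~~~~~~~
~~~++~~~
~~~+^+~~
~~~~++~~
~~~~~~~~
~~~~~~~~
9) ~~~~~~~~
~~~~~~~~
~~~++~~~
~~~++>~~
~~~~++~~
~~~~~~~~
~~~~~~~~
10) ~~~~~~~~
~~~~~~~~
~~~++^~~
~~~++~~~
~~~~++~~
~~~~~~~~
~~~~~~~~
11) ~~~~~~~~
~~~~~~~~
~~~+++>~
~~~++~~~
~~~~++~~
~~~~~~~~
~~~~~~~~
12) ~~~~~~~~
~~~~~~~~
~~~++++~
~~~++~v~
~~~~++~~
~~~~~~~~
~~~~~~~~
13) ~~~~~~~~
~~~~~~~~
~~~++++~
~~~++<+~
~~~~++~~
~~~~~~~~
~~~~~~~~
14) ~~~~~~~~
~~~~~~~~
~~~++^+~
~~~++++~
~~~~++~~
~~~~~~~~
~~~~~~~~
15) ~~~~~~~~
~~~~~~~~
~~~+<~+~
~~~++++~
~~~~++~~
~~~~~~~~
~~~~~~~~
16) ~~~~~~~~
~~~~~~~~
~~~+~~+~
~~~+v++~
~~~~++~~
~~~~~~~~
~~~~~~~~
17) ~~~~~~~~
~~~~~~~~
~~~+~~+~
~~~+~>+~
~~~~++~~
~~~~~~~~
~~~~~~~~
18) ~~~~~~~~
~~~~~~~~
~~~+~^+~
~~~+~~+~
~~~~++~~
~~~~~~~~
~~~~~~~~
19) ~~~~~~~~
~~~~~~~~
~~~+~+>~
~~~+~~+~
~~~~++~~
~~~~~~~~
~~~~~~~~
20) ~~~~~~~~
~~~~~~^~
~~~+~+~~
~~~+~~+~
~~~~++~~
~~~~~~~~
~~~~~~~~
21) ~~~~~~~~
~~~~~~+>
~~~+~+~~
~~~+~~+~
~~~~++~~
~~~~~~~~
~~~~~~~~
22) ~~~~~~~~
~~~~~~++
~~~+~+~v
~~~+~~+~
~~~~++~~
~~~~~~~~
~~~~~~~~
23) ~~~~~~~~
~~~~~~++
~~~+~+<+
~~~+~~+~
~~~~++~~
~~~~~~~~
~~~~~~~~
24) ~~~~~~~~
~~~~~~^+
~~~+~+++
~~~+~~+~
~~~~++~~
~~~~~~~~
~~~~~~~~
25) ~~~~~~~~
~~~~~<~+
~~~+~+++
~~~+~~+~
~~~~++~~
~~~~~~~~
~~~~~~~~
26) ~~~~~^~~
~~~~~+~+
~~~+~+++
~~~+~~+~
~~~~++~~
~~~~~~~~
~~~~~~~~
27) ~~~~~+>~
~~~~~+~+
~~~+~+++
~~~+~~+~
~~~~++~~
~~~~~~~~
~~~~~~~~
28) ~~~~~++~
~~~~~+v+
~~~+~+++
~~~+~~+~
~~~~++~~
~~~~~~~~
~~~~~~~~
29) ~~~~~++~
~~~~~<++
~~~+~+++
~~~+~~+~
~~~~++~~
~~~~~~~~
~~~~~~~~
30) ~~~~~++~
~~~~~~++
~~~+~v++
~~~+~~+~
~~~~++~~
~~~~~~~~
~~~~~~~~
31) ~~~~~++~
~~~~~~++
~~~+~~>+
~~~+~~+~
~~~~++~~
~~~~~~~~
~~~~~~~~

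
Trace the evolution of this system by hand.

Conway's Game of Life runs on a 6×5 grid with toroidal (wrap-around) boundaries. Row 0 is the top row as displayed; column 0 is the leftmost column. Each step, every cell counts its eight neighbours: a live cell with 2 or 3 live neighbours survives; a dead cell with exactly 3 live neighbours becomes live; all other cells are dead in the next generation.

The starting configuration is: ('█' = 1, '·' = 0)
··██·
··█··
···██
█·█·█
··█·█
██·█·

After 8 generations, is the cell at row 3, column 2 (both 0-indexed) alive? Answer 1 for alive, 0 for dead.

step 0: ··██·
··█··
···██
█·█·█
··█·█
██·█·
step 1: ···██
··█·█
███·█
███··
··█··
██···
step 2: ·████
··█··
····█
····█
··█··
█████
step 3: ·····
███·█
···█·
···█·
··█··
·····
step 4: ██···
█████
██·█·
··██·
·····
·····
step 5: ···█·
···█·
·····
·████
·····
·····
step 6: ·····
·····
····█
··██·
··██·
·····
step 7: ·····
·····
···█·
··█·█
··██·
·····
step 8: ·····
·····
···█·
··█·█
··██·
·····

1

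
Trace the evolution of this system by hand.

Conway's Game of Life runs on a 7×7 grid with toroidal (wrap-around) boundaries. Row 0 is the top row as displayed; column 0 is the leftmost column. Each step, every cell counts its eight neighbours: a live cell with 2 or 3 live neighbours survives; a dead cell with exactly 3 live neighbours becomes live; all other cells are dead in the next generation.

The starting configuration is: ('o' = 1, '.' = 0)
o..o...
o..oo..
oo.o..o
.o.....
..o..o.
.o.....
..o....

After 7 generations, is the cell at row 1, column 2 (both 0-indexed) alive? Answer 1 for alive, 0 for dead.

0

[0] o..o...
o..oo..
oo.o..o
.o.....
..o..o.
.o.....
..o....
[1] .oooo..
...oo..
.o.oo.o
.o....o
.oo....
.oo....
.oo....
[2] .o..o..
oo.....
...oo..
.o.o.o.
.......
o..o...
o......
[3] .o.....
ooooo..
oo.oo..
..oo...
..o.o..
.......
oo.....
[4] ...o...
....o..
o......
.......
..o....
.o.....
oo.....
[5] .......
.......
.......
.......
.......
ooo....
ooo....
[6] .o.....
.......
.......
.......
.o.....
o.o....
o.o....
[7] .o.....
.......
.......
.......
.o.....
o.o....
o.o....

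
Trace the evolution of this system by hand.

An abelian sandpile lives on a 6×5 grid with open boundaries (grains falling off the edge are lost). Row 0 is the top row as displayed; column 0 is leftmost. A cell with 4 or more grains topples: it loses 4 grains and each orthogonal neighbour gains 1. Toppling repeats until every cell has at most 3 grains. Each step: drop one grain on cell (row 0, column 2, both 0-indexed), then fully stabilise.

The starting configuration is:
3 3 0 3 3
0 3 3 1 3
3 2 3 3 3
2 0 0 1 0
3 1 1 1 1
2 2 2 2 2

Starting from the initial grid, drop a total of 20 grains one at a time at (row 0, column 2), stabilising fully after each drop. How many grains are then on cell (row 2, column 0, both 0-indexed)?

step 0: 3 3 0 3 3
0 3 3 1 3
3 2 3 3 3
2 0 0 1 0
3 1 1 1 1
2 2 2 2 2
step 1: 3 3 1 3 3
0 3 3 1 3
3 2 3 3 3
2 0 0 1 0
3 1 1 1 1
2 2 2 2 2
step 2: 3 3 2 3 3
0 3 3 1 3
3 2 3 3 3
2 0 0 1 0
3 1 1 1 1
2 2 2 2 2
step 3: 3 3 3 3 3
0 3 3 1 3
3 2 3 3 3
2 0 0 1 0
3 1 1 1 1
2 2 2 2 2
step 4: 0 2 3 2 1
3 2 3 1 2
0 1 2 2 1
3 1 1 2 1
3 1 1 1 1
2 2 2 2 2
step 5: 0 3 1 3 1
3 3 0 2 2
0 1 3 2 1
3 1 1 2 1
3 1 1 1 1
2 2 2 2 2
step 6: 0 3 2 3 1
3 3 0 2 2
0 1 3 2 1
3 1 1 2 1
3 1 1 1 1
2 2 2 2 2
step 7: 0 3 3 3 1
3 3 0 2 2
0 1 3 2 1
3 1 1 2 1
3 1 1 1 1
2 2 2 2 2
step 8: 2 1 2 0 2
0 1 2 3 2
1 2 3 2 1
3 1 1 2 1
3 1 1 1 1
2 2 2 2 2
step 9: 2 1 3 0 2
0 1 2 3 2
1 2 3 2 1
3 1 1 2 1
3 1 1 1 1
2 2 2 2 2
step 10: 2 2 0 1 2
0 1 3 3 2
1 2 3 2 1
3 1 1 2 1
3 1 1 1 1
2 2 2 2 2
step 11: 2 2 1 1 2
0 1 3 3 2
1 2 3 2 1
3 1 1 2 1
3 1 1 1 1
2 2 2 2 2
step 12: 2 2 2 1 2
0 1 3 3 2
1 2 3 2 1
3 1 1 2 1
3 1 1 1 1
2 2 2 2 2
step 13: 2 2 3 1 2
0 1 3 3 2
1 2 3 2 1
3 1 1 2 1
3 1 1 1 1
2 2 2 2 2
step 14: 2 3 1 3 2
0 2 2 1 3
1 3 1 0 2
3 1 2 3 1
3 1 1 1 1
2 2 2 2 2
step 15: 2 3 2 3 2
0 2 2 1 3
1 3 1 0 2
3 1 2 3 1
3 1 1 1 1
2 2 2 2 2
step 16: 2 3 3 3 2
0 2 2 1 3
1 3 1 0 2
3 1 2 3 1
3 1 1 1 1
2 2 2 2 2
step 17: 3 0 2 0 3
0 3 3 2 3
1 3 1 0 2
3 1 2 3 1
3 1 1 1 1
2 2 2 2 2
step 18: 3 0 3 0 3
0 3 3 2 3
1 3 1 0 2
3 1 2 3 1
3 1 1 1 1
2 2 2 2 2
step 19: 3 2 1 1 3
1 1 1 3 3
2 0 3 0 2
3 2 2 3 1
3 1 1 1 1
2 2 2 2 2
step 20: 3 2 2 1 3
1 1 1 3 3
2 0 3 0 2
3 2 2 3 1
3 1 1 1 1
2 2 2 2 2

2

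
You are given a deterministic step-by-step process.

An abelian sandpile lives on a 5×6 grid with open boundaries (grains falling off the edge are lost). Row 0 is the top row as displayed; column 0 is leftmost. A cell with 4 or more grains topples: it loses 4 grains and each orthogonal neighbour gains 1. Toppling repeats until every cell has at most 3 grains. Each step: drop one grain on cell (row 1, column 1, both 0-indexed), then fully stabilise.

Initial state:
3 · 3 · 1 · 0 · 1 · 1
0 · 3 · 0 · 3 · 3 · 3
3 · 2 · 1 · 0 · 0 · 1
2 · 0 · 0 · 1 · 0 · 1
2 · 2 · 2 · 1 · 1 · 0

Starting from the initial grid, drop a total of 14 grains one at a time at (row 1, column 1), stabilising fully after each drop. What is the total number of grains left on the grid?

t=0: 3 · 3 · 1 · 0 · 1 · 1
0 · 3 · 0 · 3 · 3 · 3
3 · 2 · 1 · 0 · 0 · 1
2 · 0 · 0 · 1 · 0 · 1
2 · 2 · 2 · 1 · 1 · 0
t=1: 0 · 1 · 2 · 0 · 1 · 1
2 · 1 · 1 · 3 · 3 · 3
3 · 3 · 1 · 0 · 0 · 1
2 · 0 · 0 · 1 · 0 · 1
2 · 2 · 2 · 1 · 1 · 0
t=2: 0 · 1 · 2 · 0 · 1 · 1
2 · 2 · 1 · 3 · 3 · 3
3 · 3 · 1 · 0 · 0 · 1
2 · 0 · 0 · 1 · 0 · 1
2 · 2 · 2 · 1 · 1 · 0
t=3: 0 · 1 · 2 · 0 · 1 · 1
2 · 3 · 1 · 3 · 3 · 3
3 · 3 · 1 · 0 · 0 · 1
2 · 0 · 0 · 1 · 0 · 1
2 · 2 · 2 · 1 · 1 · 0
t=4: 1 · 2 · 2 · 0 · 1 · 1
0 · 2 · 2 · 3 · 3 · 3
1 · 1 · 2 · 0 · 0 · 1
3 · 1 · 0 · 1 · 0 · 1
2 · 2 · 2 · 1 · 1 · 0
t=5: 1 · 2 · 2 · 0 · 1 · 1
0 · 3 · 2 · 3 · 3 · 3
1 · 1 · 2 · 0 · 0 · 1
3 · 1 · 0 · 1 · 0 · 1
2 · 2 · 2 · 1 · 1 · 0
t=6: 1 · 3 · 2 · 0 · 1 · 1
1 · 0 · 3 · 3 · 3 · 3
1 · 2 · 2 · 0 · 0 · 1
3 · 1 · 0 · 1 · 0 · 1
2 · 2 · 2 · 1 · 1 · 0
t=7: 1 · 3 · 2 · 0 · 1 · 1
1 · 1 · 3 · 3 · 3 · 3
1 · 2 · 2 · 0 · 0 · 1
3 · 1 · 0 · 1 · 0 · 1
2 · 2 · 2 · 1 · 1 · 0
t=8: 1 · 3 · 2 · 0 · 1 · 1
1 · 2 · 3 · 3 · 3 · 3
1 · 2 · 2 · 0 · 0 · 1
3 · 1 · 0 · 1 · 0 · 1
2 · 2 · 2 · 1 · 1 · 0
t=9: 1 · 3 · 2 · 0 · 1 · 1
1 · 3 · 3 · 3 · 3 · 3
1 · 2 · 2 · 0 · 0 · 1
3 · 1 · 0 · 1 · 0 · 1
2 · 2 · 2 · 1 · 1 · 0
t=10: 2 · 1 · 0 · 2 · 2 · 2
2 · 2 · 2 · 1 · 1 · 0
1 · 3 · 3 · 1 · 1 · 2
3 · 1 · 0 · 1 · 0 · 1
2 · 2 · 2 · 1 · 1 · 0
t=11: 2 · 1 · 0 · 2 · 2 · 2
2 · 3 · 2 · 1 · 1 · 0
1 · 3 · 3 · 1 · 1 · 2
3 · 1 · 0 · 1 · 0 · 1
2 · 2 · 2 · 1 · 1 · 0
t=12: 2 · 2 · 1 · 2 · 2 · 2
3 · 2 · 0 · 2 · 1 · 0
2 · 1 · 1 · 2 · 1 · 2
3 · 2 · 1 · 1 · 0 · 1
2 · 2 · 2 · 1 · 1 · 0
t=13: 2 · 2 · 1 · 2 · 2 · 2
3 · 3 · 0 · 2 · 1 · 0
2 · 1 · 1 · 2 · 1 · 2
3 · 2 · 1 · 1 · 0 · 1
2 · 2 · 2 · 1 · 1 · 0
t=14: 3 · 3 · 1 · 2 · 2 · 2
0 · 1 · 1 · 2 · 1 · 0
3 · 2 · 1 · 2 · 1 · 2
3 · 2 · 1 · 1 · 0 · 1
2 · 2 · 2 · 1 · 1 · 0

45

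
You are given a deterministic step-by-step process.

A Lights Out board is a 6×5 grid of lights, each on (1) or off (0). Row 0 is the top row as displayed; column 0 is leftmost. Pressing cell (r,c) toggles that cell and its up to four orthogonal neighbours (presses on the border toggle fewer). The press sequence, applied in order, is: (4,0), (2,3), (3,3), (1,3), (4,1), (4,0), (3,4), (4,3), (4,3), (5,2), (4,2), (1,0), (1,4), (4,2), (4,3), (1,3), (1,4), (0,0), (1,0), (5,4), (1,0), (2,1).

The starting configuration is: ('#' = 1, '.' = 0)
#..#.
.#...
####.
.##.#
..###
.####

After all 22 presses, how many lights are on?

step 0: #..#.
.#...
####.
.##.#
..###
.####
step 1: #..#.
.#...
####.
###.#
#####
#####
step 2: #..#.
.#.#.
##..#
#####
#####
#####
step 3: #..#.
.#.#.
##.##
##...
###.#
#####
step 4: #....
.##.#
##..#
##...
###.#
#####
step 5: #....
.##.#
##..#
#....
....#
#.###
step 6: #....
.##.#
##..#
.....
##..#
..###
step 7: #....
.##.#
##...
...##
##...
..###
step 8: #....
.##.#
##...
....#
#####
..#.#
step 9: #....
.##.#
##...
...##
##...
..###
step 10: #....
.##.#
##...
...##
###..
.#..#
step 11: #....
.##.#
##...
..###
#..#.
.##.#
step 12: .....
#.#.#
.#...
..###
#..#.
.##.#
step 13: ....#
#.##.
.#..#
..###
#..#.
.##.#
step 14: ....#
#.##.
.#..#
...##
###..
.#..#
step 15: ....#
#.##.
.#..#
....#
##.##
.#.##
step 16: ...##
#...#
.#.##
....#
##.##
.#.##
step 17: ...#.
#..#.
.#.#.
....#
##.##
.#.##
step 18: ##.#.
...#.
.#.#.
....#
##.##
.#.##
step 19: .#.#.
##.#.
##.#.
....#
##.##
.#.##
step 20: .#.#.
##.#.
##.#.
....#
##.#.
.#...
step 21: ##.#.
...#.
.#.#.
....#
##.#.
.#...
step 22: ##.#.
.#.#.
#.##.
.#..#
##.#.
.#...

14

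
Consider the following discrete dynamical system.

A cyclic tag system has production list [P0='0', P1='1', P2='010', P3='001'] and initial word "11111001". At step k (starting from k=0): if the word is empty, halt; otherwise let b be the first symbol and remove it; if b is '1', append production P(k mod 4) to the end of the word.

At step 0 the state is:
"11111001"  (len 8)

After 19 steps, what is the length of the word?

8

0) "11111001"  (len 8)
1) "11110010"  (len 8)
2) "11100101"  (len 8)
3) "1100101010"  (len 10)
4) "100101010001"  (len 12)
5) "001010100010"  (len 12)
6) "01010100010"  (len 11)
7) "1010100010"  (len 10)
8) "010100010001"  (len 12)
9) "10100010001"  (len 11)
10) "01000100011"  (len 11)
11) "1000100011"  (len 10)
12) "000100011001"  (len 12)
13) "00100011001"  (len 11)
14) "0100011001"  (len 10)
15) "100011001"  (len 9)
16) "00011001001"  (len 11)
17) "0011001001"  (len 10)
18) "011001001"  (len 9)
19) "11001001"  (len 8)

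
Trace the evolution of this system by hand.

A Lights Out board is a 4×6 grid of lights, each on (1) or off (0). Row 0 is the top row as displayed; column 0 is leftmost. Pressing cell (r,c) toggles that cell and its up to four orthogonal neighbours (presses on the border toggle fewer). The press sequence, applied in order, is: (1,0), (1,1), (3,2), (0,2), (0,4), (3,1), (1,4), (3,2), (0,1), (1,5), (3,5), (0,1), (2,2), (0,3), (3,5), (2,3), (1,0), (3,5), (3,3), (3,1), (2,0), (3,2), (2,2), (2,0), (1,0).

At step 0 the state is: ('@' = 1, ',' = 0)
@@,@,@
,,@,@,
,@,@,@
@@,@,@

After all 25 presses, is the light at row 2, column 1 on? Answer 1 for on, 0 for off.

0

gen 0: @@,@,@
,,@,@,
,@,@,@
@@,@,@
gen 1: ,@,@,@
@@@,@,
@@,@,@
@@,@,@
gen 2: ,,,@,@
,,,,@,
@,,@,@
@@,@,@
gen 3: ,,,@,@
,,,,@,
@,@@,@
@,@,,@
gen 4: ,@@,,@
,,@,@,
@,@@,@
@,@,,@
gen 5: ,@@@@,
,,@,,,
@,@@,@
@,@,,@
gen 6: ,@@@@,
,,@,,,
@@@@,@
,@,,,@
gen 7: ,@@@,,
,,@@@@
@@@@@@
,@,,,@
gen 8: ,@@@,,
,,@@@@
@@,@@@
,,@@,@
gen 9: @,,@,,
,@@@@@
@@,@@@
,,@@,@
gen 10: @,,@,@
,@@@,,
@@,@@,
,,@@,@
gen 11: @,,@,@
,@@@,,
@@,@@@
,,@@@,
gen 12: ,@@@,@
,,@@,,
@@,@@@
,,@@@,
gen 13: ,@@@,@
,,,@,,
@,@,@@
,,,@@,
gen 14: ,@,,@@
,,,,,,
@,@,@@
,,,@@,
gen 15: ,@,,@@
,,,,,,
@,@,@,
,,,@,@
gen 16: ,@,,@@
,,,@,,
@,,@,,
,,,,,@
gen 17: @@,,@@
@@,@,,
,,,@,,
,,,,,@
gen 18: @@,,@@
@@,@,,
,,,@,@
,,,,@,
gen 19: @@,,@@
@@,@,,
,,,,,@
,,@@,,
gen 20: @@,,@@
@@,@,,
,@,,,@
@@,@,,
gen 21: @@,,@@
,@,@,,
@,,,,@
,@,@,,
gen 22: @@,,@@
,@,@,,
@,@,,@
,,@,,,
gen 23: @@,,@@
,@@@,,
@@,@,@
,,,,,,
gen 24: @@,,@@
@@@@,,
,,,@,@
@,,,,,
gen 25: ,@,,@@
,,@@,,
@,,@,@
@,,,,,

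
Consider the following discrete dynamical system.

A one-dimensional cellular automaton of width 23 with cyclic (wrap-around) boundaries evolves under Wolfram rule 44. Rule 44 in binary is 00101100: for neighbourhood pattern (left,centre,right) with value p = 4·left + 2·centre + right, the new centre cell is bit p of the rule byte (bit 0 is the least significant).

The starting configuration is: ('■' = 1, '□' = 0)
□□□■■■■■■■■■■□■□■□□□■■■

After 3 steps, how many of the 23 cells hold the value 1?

3

t=0: □□□■■■■■■■■■■□■□■□□□■■■
t=1: □□□■□□□□□□□□□■■■■□□□■□□
t=2: □□□■□□□□□□□□□■□□□□□□■□□
t=3: □□□■□□□□□□□□□■□□□□□□■□□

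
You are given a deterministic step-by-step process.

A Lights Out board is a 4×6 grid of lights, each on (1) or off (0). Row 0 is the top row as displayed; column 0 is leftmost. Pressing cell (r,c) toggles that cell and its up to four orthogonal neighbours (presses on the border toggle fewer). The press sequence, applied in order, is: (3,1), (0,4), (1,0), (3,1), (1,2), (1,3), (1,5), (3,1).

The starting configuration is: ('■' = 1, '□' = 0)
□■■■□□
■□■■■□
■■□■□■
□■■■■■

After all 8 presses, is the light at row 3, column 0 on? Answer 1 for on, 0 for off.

1

[0] □■■■□□
■□■■■□
■■□■□■
□■■■■■
[1] □■■■□□
■□■■■□
■□□■□■
■□□■■■
[2] □■■□■■
■□■■□□
■□□■□■
■□□■■■
[3] ■■■□■■
□■■■□□
□□□■□■
■□□■■■
[4] ■■■□■■
□■■■□□
□■□■□■
□■■■■■
[5] ■■□□■■
□□□□□□
□■■■□■
□■■■■■
[6] ■■□■■■
□□■■■□
□■■□□■
□■■■■■
[7] ■■□■■□
□□■■□■
□■■□□□
□■■■■■
[8] ■■□■■□
□□■■□■
□□■□□□
■□□■■■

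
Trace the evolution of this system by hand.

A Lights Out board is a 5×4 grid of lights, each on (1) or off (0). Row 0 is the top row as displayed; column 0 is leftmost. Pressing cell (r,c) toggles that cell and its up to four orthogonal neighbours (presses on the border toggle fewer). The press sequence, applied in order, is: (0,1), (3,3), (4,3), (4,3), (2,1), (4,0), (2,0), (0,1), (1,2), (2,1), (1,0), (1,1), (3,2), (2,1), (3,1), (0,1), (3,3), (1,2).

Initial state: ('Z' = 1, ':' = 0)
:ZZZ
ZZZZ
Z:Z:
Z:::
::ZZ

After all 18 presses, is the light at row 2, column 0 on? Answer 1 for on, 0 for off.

gen 0: :ZZZ
ZZZZ
Z:Z:
Z:::
::ZZ
gen 1: Z::Z
Z:ZZ
Z:Z:
Z:::
::ZZ
gen 2: Z::Z
Z:ZZ
Z:ZZ
Z:ZZ
::Z:
gen 3: Z::Z
Z:ZZ
Z:ZZ
Z:Z:
:::Z
gen 4: Z::Z
Z:ZZ
Z:ZZ
Z:ZZ
::Z:
gen 5: Z::Z
ZZZZ
:Z:Z
ZZZZ
::Z:
gen 6: Z::Z
ZZZZ
:Z:Z
:ZZZ
ZZZ:
gen 7: Z::Z
:ZZZ
Z::Z
ZZZZ
ZZZ:
gen 8: :ZZZ
::ZZ
Z::Z
ZZZZ
ZZZ:
gen 9: :Z:Z
:Z::
Z:ZZ
ZZZZ
ZZZ:
gen 10: :Z:Z
::::
:Z:Z
Z:ZZ
ZZZ:
gen 11: ZZ:Z
ZZ::
ZZ:Z
Z:ZZ
ZZZ:
gen 12: Z::Z
::Z:
Z::Z
Z:ZZ
ZZZ:
gen 13: Z::Z
::Z:
Z:ZZ
ZZ::
ZZ::
gen 14: Z::Z
:ZZ:
:Z:Z
Z:::
ZZ::
gen 15: Z::Z
:ZZ:
:::Z
:ZZ:
Z:::
gen 16: :ZZZ
::Z:
:::Z
:ZZ:
Z:::
gen 17: :ZZZ
::Z:
::::
:Z:Z
Z::Z
gen 18: :Z:Z
:Z:Z
::Z:
:Z:Z
Z::Z

0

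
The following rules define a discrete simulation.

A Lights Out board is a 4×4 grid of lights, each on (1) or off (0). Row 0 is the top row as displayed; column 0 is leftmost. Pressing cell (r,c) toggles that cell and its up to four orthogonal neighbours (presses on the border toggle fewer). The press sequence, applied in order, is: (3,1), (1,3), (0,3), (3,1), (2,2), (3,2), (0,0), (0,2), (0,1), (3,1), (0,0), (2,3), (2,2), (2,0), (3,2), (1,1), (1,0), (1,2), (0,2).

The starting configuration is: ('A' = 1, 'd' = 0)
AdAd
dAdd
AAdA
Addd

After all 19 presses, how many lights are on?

t=0: AdAd
dAdd
AAdA
Addd
t=1: AdAd
dAdd
AddA
dAAd
t=2: AdAA
dAAA
Addd
dAAd
t=3: Addd
dAAd
Addd
dAAd
t=4: Addd
dAAd
AAdd
Addd
t=5: Addd
dAdd
AdAA
AdAd
t=6: Addd
dAdd
AddA
AAdA
t=7: dAdd
AAdd
AddA
AAdA
t=8: ddAA
AAAd
AddA
AAdA
t=9: AAdA
AdAd
AddA
AAdA
t=10: AAdA
AdAd
AAdA
ddAA
t=11: dddA
ddAd
AAdA
ddAA
t=12: dddA
ddAA
AAAd
ddAd
t=13: dddA
dddA
AddA
dddd
t=14: dddA
AddA
dAdA
Addd
t=15: dddA
AddA
dAAA
AAAA
t=16: dAdA
dAAA
ddAA
AAAA
t=17: AAdA
AdAA
AdAA
AAAA
t=18: AAAA
AAdd
AddA
AAAA
t=19: Addd
AAAd
AddA
AAAA

10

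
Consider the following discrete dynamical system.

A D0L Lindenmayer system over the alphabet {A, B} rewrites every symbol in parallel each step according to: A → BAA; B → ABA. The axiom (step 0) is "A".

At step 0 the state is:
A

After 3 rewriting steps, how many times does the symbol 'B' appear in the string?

9

step 0: A
step 1: BAA
step 2: ABABAABAA
step 3: BAAABABAAABABAABAAABABAABAA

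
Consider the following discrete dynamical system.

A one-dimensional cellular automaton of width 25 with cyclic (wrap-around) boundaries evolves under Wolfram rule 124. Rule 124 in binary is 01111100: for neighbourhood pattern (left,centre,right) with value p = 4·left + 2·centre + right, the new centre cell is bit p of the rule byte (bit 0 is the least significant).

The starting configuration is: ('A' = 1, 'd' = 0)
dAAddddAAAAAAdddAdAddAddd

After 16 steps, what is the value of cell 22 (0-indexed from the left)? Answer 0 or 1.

1

step 0: dAAddddAAAAAAdddAdAddAddd
step 1: dAAAdddAddddAAddAAAAdAAdd
step 2: dAdAAddAAdddAAAdAddAAAAAd
step 3: dAAAAAdAAAddAdAAAAdAdddAA
step 4: AAdddAAAdAAdAAAddAAAAddAA
step 5: dAAddAdAAAAAAdAAdAddAAdAd
step 6: dAAAdAAAddddAAAAAAAdAAAAA
step 7: AAdAAAdAAdddAdddddAAAdddA
step 8: dAAAdAAAAAddAAddddAdAAddA
step 9: AAdAAAdddAAdAAAdddAAAAAdA
step 10: dAAAdAAddAAAAdAAddAdddAAA
step 11: AAdAAAAAdAddAAAAAdAAddAdA
step 12: dAAAdddAAAAdAdddAAAAAdAAA
step 13: AAdAAddAddAAAAddAdddAAAdA
step 14: dAAAAAdAAdAddAAdAAddAdAAA
step 15: AAdddAAAAAAAdAAAAAAdAAAdA
step 16: dAAddAdddddAAAddddAAAdAAA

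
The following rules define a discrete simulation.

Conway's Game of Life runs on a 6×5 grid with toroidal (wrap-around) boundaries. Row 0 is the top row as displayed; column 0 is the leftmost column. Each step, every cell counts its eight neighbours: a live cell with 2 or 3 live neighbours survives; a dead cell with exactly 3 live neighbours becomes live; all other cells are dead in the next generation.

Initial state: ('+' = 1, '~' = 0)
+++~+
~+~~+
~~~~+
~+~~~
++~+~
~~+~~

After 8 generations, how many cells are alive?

2

t=0: +++~+
~+~~+
~~~~+
~+~~~
++~+~
~~+~~
t=1: ~~+~+
~++~+
~~~~~
~++~+
++~~~
~~~~~
t=2: +++~~
+++~~
~~~~~
~++~~
+++~~
++~~~
t=3: ~~~~+
+~+~~
+~~~~
+~+~~
~~~~~
~~~~+
t=4: +~~++
++~~+
+~~~+
~+~~~
~~~~~
~~~~~
t=5: ~+~+~
~+~~~
~~~~+
+~~~~
~~~~~
~~~~+
t=6: +~+~~
+~+~~
+~~~~
~~~~~
~~~~~
~~~~~
t=7: ~~~~~
+~~~+
~+~~~
~~~~~
~~~~~
~~~~~
t=8: ~~~~~
+~~~~
+~~~~
~~~~~
~~~~~
~~~~~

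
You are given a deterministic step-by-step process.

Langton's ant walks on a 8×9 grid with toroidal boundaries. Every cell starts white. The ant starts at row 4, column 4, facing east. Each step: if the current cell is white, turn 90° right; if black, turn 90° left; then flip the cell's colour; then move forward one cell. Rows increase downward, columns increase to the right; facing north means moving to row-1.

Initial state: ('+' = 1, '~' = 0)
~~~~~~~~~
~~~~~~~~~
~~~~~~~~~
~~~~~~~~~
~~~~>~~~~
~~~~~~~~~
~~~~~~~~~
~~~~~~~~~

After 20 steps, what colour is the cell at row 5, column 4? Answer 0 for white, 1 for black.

gen 0: ~~~~~~~~~
~~~~~~~~~
~~~~~~~~~
~~~~~~~~~
~~~~>~~~~
~~~~~~~~~
~~~~~~~~~
~~~~~~~~~
gen 1: ~~~~~~~~~
~~~~~~~~~
~~~~~~~~~
~~~~~~~~~
~~~~+~~~~
~~~~v~~~~
~~~~~~~~~
~~~~~~~~~
gen 2: ~~~~~~~~~
~~~~~~~~~
~~~~~~~~~
~~~~~~~~~
~~~~+~~~~
~~~<+~~~~
~~~~~~~~~
~~~~~~~~~
gen 3: ~~~~~~~~~
~~~~~~~~~
~~~~~~~~~
~~~~~~~~~
~~~^+~~~~
~~~++~~~~
~~~~~~~~~
~~~~~~~~~
gen 4: ~~~~~~~~~
~~~~~~~~~
~~~~~~~~~
~~~~~~~~~
~~~+>~~~~
~~~++~~~~
~~~~~~~~~
~~~~~~~~~
gen 5: ~~~~~~~~~
~~~~~~~~~
~~~~~~~~~
~~~~^~~~~
~~~+~~~~~
~~~++~~~~
~~~~~~~~~
~~~~~~~~~
gen 6: ~~~~~~~~~
~~~~~~~~~
~~~~~~~~~
~~~~+>~~~
~~~+~~~~~
~~~++~~~~
~~~~~~~~~
~~~~~~~~~
gen 7: ~~~~~~~~~
~~~~~~~~~
~~~~~~~~~
~~~~++~~~
~~~+~v~~~
~~~++~~~~
~~~~~~~~~
~~~~~~~~~
gen 8: ~~~~~~~~~
~~~~~~~~~
~~~~~~~~~
~~~~++~~~
~~~+<+~~~
~~~++~~~~
~~~~~~~~~
~~~~~~~~~
gen 9: ~~~~~~~~~
~~~~~~~~~
~~~~~~~~~
~~~~^+~~~
~~~+++~~~
~~~++~~~~
~~~~~~~~~
~~~~~~~~~
gen 10: ~~~~~~~~~
~~~~~~~~~
~~~~~~~~~
~~~<~+~~~
~~~+++~~~
~~~++~~~~
~~~~~~~~~
~~~~~~~~~
gen 11: ~~~~~~~~~
~~~~~~~~~
~~~^~~~~~
~~~+~+~~~
~~~+++~~~
~~~++~~~~
~~~~~~~~~
~~~~~~~~~
gen 12: ~~~~~~~~~
~~~~~~~~~
~~~+>~~~~
~~~+~+~~~
~~~+++~~~
~~~++~~~~
~~~~~~~~~
~~~~~~~~~
gen 13: ~~~~~~~~~
~~~~~~~~~
~~~++~~~~
~~~+v+~~~
~~~+++~~~
~~~++~~~~
~~~~~~~~~
~~~~~~~~~
gen 14: ~~~~~~~~~
~~~~~~~~~
~~~++~~~~
~~~<++~~~
~~~+++~~~
~~~++~~~~
~~~~~~~~~
~~~~~~~~~
gen 15: ~~~~~~~~~
~~~~~~~~~
~~~++~~~~
~~~~++~~~
~~~v++~~~
~~~++~~~~
~~~~~~~~~
~~~~~~~~~
gen 16: ~~~~~~~~~
~~~~~~~~~
~~~++~~~~
~~~~++~~~
~~~~>+~~~
~~~++~~~~
~~~~~~~~~
~~~~~~~~~
gen 17: ~~~~~~~~~
~~~~~~~~~
~~~++~~~~
~~~~^+~~~
~~~~~+~~~
~~~++~~~~
~~~~~~~~~
~~~~~~~~~
gen 18: ~~~~~~~~~
~~~~~~~~~
~~~++~~~~
~~~<~+~~~
~~~~~+~~~
~~~++~~~~
~~~~~~~~~
~~~~~~~~~
gen 19: ~~~~~~~~~
~~~~~~~~~
~~~^+~~~~
~~~+~+~~~
~~~~~+~~~
~~~++~~~~
~~~~~~~~~
~~~~~~~~~
gen 20: ~~~~~~~~~
~~~~~~~~~
~~<~+~~~~
~~~+~+~~~
~~~~~+~~~
~~~++~~~~
~~~~~~~~~
~~~~~~~~~

1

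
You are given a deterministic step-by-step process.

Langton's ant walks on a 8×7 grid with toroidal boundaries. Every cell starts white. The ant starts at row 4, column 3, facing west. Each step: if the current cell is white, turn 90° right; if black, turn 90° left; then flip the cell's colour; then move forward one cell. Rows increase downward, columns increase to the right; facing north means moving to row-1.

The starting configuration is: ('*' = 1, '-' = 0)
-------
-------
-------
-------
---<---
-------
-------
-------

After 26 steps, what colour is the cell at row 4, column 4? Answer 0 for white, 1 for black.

gen 0: -------
-------
-------
-------
---<---
-------
-------
-------
gen 1: -------
-------
-------
---^---
---*---
-------
-------
-------
gen 2: -------
-------
-------
---*>--
---*---
-------
-------
-------
gen 3: -------
-------
-------
---**--
---*v--
-------
-------
-------
gen 4: -------
-------
-------
---**--
---<*--
-------
-------
-------
gen 5: -------
-------
-------
---**--
----*--
---v---
-------
-------
gen 6: -------
-------
-------
---**--
----*--
--<*---
-------
-------
gen 7: -------
-------
-------
---**--
--^-*--
--**---
-------
-------
gen 8: -------
-------
-------
---**--
--*>*--
--**---
-------
-------
gen 9: -------
-------
-------
---**--
--***--
--*v---
-------
-------
gen 10: -------
-------
-------
---**--
--***--
--*->--
-------
-------
gen 11: -------
-------
-------
---**--
--***--
--*-*--
----v--
-------
gen 12: -------
-------
-------
---**--
--***--
--*-*--
---<*--
-------
gen 13: -------
-------
-------
---**--
--***--
--*^*--
---**--
-------
gen 14: -------
-------
-------
---**--
--***--
--**>--
---**--
-------
gen 15: -------
-------
-------
---**--
--**^--
--**---
---**--
-------
gen 16: -------
-------
-------
---**--
--*<---
--**---
---**--
-------
gen 17: -------
-------
-------
---**--
--*----
--*v---
---**--
-------
gen 18: -------
-------
-------
---**--
--*----
--*->--
---**--
-------
gen 19: -------
-------
-------
---**--
--*----
--*-*--
---*v--
-------
gen 20: -------
-------
-------
---**--
--*----
--*-*--
---*->-
-------
gen 21: -------
-------
-------
---**--
--*----
--*-*--
---*-*-
-----v-
gen 22: -------
-------
-------
---**--
--*----
--*-*--
---*-*-
----<*-
gen 23: -------
-------
-------
---**--
--*----
--*-*--
---*^*-
----**-
gen 24: -------
-------
-------
---**--
--*----
--*-*--
---**>-
----**-
gen 25: -------
-------
-------
---**--
--*----
--*-*^-
---**--
----**-
gen 26: -------
-------
-------
---**--
--*----
--*-**>
---**--
----**-

0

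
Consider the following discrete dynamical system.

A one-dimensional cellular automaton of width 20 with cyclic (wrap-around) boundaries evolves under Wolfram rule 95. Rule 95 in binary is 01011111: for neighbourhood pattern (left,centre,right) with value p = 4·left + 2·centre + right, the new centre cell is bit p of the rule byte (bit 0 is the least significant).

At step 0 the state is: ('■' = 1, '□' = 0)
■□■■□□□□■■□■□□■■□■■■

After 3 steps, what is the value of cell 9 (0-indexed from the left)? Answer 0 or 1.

[0] ■□■■□□□□■■□■□□■■□■■■
[1] ■□■■■■■■■■□■■■■■□■□□
[2] ■□■□□□□□□■□■□□□■□■■■
[3] ■□■■■■■■■■□■■■■■□■□□

1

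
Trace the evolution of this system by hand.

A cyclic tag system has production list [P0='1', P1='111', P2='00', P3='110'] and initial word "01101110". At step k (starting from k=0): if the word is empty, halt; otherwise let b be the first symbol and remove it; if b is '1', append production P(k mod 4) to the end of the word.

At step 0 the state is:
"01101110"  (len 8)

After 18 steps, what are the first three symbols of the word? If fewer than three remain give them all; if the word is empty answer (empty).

k=0  "01101110"  (len 8)
k=1  "1101110"  (len 7)
k=2  "101110111"  (len 9)
k=3  "0111011100"  (len 10)
k=4  "111011100"  (len 9)
k=5  "110111001"  (len 9)
k=6  "10111001111"  (len 11)
k=7  "011100111100"  (len 12)
k=8  "11100111100"  (len 11)
k=9  "11001111001"  (len 11)
k=10  "1001111001111"  (len 13)
k=11  "00111100111100"  (len 14)
k=12  "0111100111100"  (len 13)
k=13  "111100111100"  (len 12)
k=14  "11100111100111"  (len 14)
k=15  "110011110011100"  (len 15)
k=16  "10011110011100110"  (len 17)
k=17  "00111100111001101"  (len 17)
k=18  "0111100111001101"  (len 16)

011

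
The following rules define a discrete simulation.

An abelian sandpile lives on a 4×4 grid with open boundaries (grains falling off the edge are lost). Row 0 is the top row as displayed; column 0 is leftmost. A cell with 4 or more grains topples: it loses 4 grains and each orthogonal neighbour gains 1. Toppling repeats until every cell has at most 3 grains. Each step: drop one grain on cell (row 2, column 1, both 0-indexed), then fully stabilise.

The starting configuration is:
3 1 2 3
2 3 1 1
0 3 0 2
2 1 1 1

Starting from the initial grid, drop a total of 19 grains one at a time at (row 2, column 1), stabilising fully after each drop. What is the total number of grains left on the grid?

gen 0: 3 1 2 3
2 3 1 1
0 3 0 2
2 1 1 1
gen 1: 3 2 2 3
3 0 2 1
1 1 1 2
2 2 1 1
gen 2: 3 2 2 3
3 0 2 1
1 2 1 2
2 2 1 1
gen 3: 3 2 2 3
3 0 2 1
1 3 1 2
2 2 1 1
gen 4: 3 2 2 3
3 1 2 1
2 0 2 2
2 3 1 1
gen 5: 3 2 2 3
3 1 2 1
2 1 2 2
2 3 1 1
gen 6: 3 2 2 3
3 1 2 1
2 2 2 2
2 3 1 1
gen 7: 3 2 2 3
3 1 2 1
2 3 2 2
2 3 1 1
gen 8: 3 2 2 3
3 2 2 1
3 1 3 2
3 0 2 1
gen 9: 3 2 2 3
3 2 2 1
3 2 3 2
3 0 2 1
gen 10: 3 2 2 3
3 2 2 1
3 3 3 2
3 0 2 1
gen 11: 1 1 1 0
2 2 1 3
2 3 1 3
0 2 3 1
gen 12: 1 1 1 0
2 3 1 3
3 0 2 3
0 3 3 1
gen 13: 1 1 1 0
2 3 1 3
3 1 2 3
0 3 3 1
gen 14: 1 1 1 0
2 3 1 3
3 2 2 3
0 3 3 1
gen 15: 1 1 1 0
2 3 1 3
3 3 2 3
0 3 3 1
gen 16: 2 2 2 1
0 3 0 1
2 0 3 1
2 2 1 3
gen 17: 2 2 2 1
0 3 0 1
2 1 3 1
2 2 1 3
gen 18: 2 2 2 1
0 3 0 1
2 2 3 1
2 2 1 3
gen 19: 2 2 2 1
0 3 0 1
2 3 3 1
2 2 1 3

28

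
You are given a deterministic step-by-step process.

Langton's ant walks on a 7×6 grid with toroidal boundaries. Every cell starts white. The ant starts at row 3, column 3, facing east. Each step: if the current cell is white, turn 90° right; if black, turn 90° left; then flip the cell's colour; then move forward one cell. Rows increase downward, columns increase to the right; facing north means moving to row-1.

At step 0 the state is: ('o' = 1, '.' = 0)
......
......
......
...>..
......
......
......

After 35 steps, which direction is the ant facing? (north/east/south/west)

gen 0: ......
......
......
...>..
......
......
......
gen 1: ......
......
......
...o..
...v..
......
......
gen 2: ......
......
......
...o..
..<o..
......
......
gen 3: ......
......
......
..^o..
..oo..
......
......
gen 4: ......
......
......
..o>..
..oo..
......
......
gen 5: ......
......
...^..
..o...
..oo..
......
......
gen 6: ......
......
...o>.
..o...
..oo..
......
......
gen 7: ......
......
...oo.
..o.v.
..oo..
......
......
gen 8: ......
......
...oo.
..o<o.
..oo..
......
......
gen 9: ......
......
...^o.
..ooo.
..oo..
......
......
gen 10: ......
......
..<.o.
..ooo.
..oo..
......
......
gen 11: ......
..^...
..o.o.
..ooo.
..oo..
......
......
gen 12: ......
..o>..
..o.o.
..ooo.
..oo..
......
......
gen 13: ......
..oo..
..ovo.
..ooo.
..oo..
......
......
gen 14: ......
..oo..
..<oo.
..ooo.
..oo..
......
......
gen 15: ......
..oo..
...oo.
..voo.
..oo..
......
......
gen 16: ......
..oo..
...oo.
...>o.
..oo..
......
......
gen 17: ......
..oo..
...^o.
....o.
..oo..
......
......
gen 18: ......
..oo..
..<.o.
....o.
..oo..
......
......
gen 19: ......
..^o..
..o.o.
....o.
..oo..
......
......
gen 20: ......
.<.o..
..o.o.
....o.
..oo..
......
......
gen 21: .^....
.o.o..
..o.o.
....o.
..oo..
......
......
gen 22: .o>...
.o.o..
..o.o.
....o.
..oo..
......
......
gen 23: .oo...
.ovo..
..o.o.
....o.
..oo..
......
......
gen 24: .oo...
.<oo..
..o.o.
....o.
..oo..
......
......
gen 25: .oo...
..oo..
.vo.o.
....o.
..oo..
......
......
gen 26: .oo...
..oo..
<oo.o.
....o.
..oo..
......
......
gen 27: .oo...
^.oo..
ooo.o.
....o.
..oo..
......
......
gen 28: .oo...
o>oo..
ooo.o.
....o.
..oo..
......
......
gen 29: .oo...
oooo..
ovo.o.
....o.
..oo..
......
......
gen 30: .oo...
oooo..
o.>.o.
....o.
..oo..
......
......
gen 31: .oo...
oo^o..
o...o.
....o.
..oo..
......
......
gen 32: .oo...
o<.o..
o...o.
....o.
..oo..
......
......
gen 33: .oo...
o..o..
ov..o.
....o.
..oo..
......
......
gen 34: .oo...
o..o..
<o..o.
....o.
..oo..
......
......
gen 35: .oo...
o..o..
.o..o.
v...o.
..oo..
......
......

south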